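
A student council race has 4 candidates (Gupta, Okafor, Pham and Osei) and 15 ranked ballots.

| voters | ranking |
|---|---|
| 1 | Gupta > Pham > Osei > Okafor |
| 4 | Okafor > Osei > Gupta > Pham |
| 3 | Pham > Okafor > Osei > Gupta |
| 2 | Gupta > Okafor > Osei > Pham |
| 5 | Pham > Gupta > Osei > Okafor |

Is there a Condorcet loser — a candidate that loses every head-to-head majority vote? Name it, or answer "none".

Pairwise majorities:
Gupta vs Okafor: 8 to 7, Gupta.
Gupta vs Pham: Pham wins 8–7.
Gupta–Osei: Gupta 8–7.
Okafor vs Pham: Pham wins 9–6.
Okafor–Osei: Okafor 9–6.
Pham vs Osei: Pham preferred on 1+3+5 = 9 ballots; Pham wins 9–6.
Osei is beaten in every head-to-head and is the Condorcet loser.

Osei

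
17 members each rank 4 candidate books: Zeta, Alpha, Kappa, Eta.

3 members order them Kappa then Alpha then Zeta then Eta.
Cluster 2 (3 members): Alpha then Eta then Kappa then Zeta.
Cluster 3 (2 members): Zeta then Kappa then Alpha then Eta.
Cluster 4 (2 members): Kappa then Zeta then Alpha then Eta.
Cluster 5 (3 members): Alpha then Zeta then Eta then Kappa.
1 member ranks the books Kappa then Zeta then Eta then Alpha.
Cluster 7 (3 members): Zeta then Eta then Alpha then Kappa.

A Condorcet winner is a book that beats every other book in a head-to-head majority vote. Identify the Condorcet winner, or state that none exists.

Check each pair by majority over 17 ballots:
Zeta vs Alpha: Zeta is ranked higher on 2+2+1+3 = 8 ballots, Alpha on 9. Alpha wins 9–8.
Zeta vs Kappa: Zeta preferred on 2+3+3 = 8 ballots; Kappa wins 9–8.
Zeta vs Eta: 3+2+2+3+1+3 = 14 for Zeta, 3 for Eta — Zeta by 14–3.
Alpha vs Kappa: Alpha is ranked higher on 3+3+3 = 9 ballots, Kappa on 8. Alpha wins 9–8.
Alpha vs Eta: Alpha is ranked higher on 3+3+2+2+3 = 13 ballots, Eta on 4. Alpha wins 13–4.
Kappa vs Eta: Kappa is ranked higher on 3+2+2+1 = 8 ballots, Eta on 9. Eta wins 9–8.
Only Alpha has no losses; Alpha is the Condorcet winner.

Alpha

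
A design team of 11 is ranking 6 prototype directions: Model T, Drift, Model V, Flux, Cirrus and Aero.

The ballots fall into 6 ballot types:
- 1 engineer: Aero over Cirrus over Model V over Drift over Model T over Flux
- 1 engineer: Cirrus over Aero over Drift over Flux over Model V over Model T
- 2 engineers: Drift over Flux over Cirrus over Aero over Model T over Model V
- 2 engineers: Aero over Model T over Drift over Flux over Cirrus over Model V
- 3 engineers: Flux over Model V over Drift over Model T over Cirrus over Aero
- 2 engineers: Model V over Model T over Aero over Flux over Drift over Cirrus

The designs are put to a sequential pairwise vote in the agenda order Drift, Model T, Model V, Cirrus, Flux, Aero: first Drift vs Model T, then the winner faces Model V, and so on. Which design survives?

Aero

Round 1: Drift vs Model T — 7–4, Drift advances.
Round 2: Drift vs Model V — 5–6, Model V advances.
Round 3: Model V vs Cirrus — 5–6, Cirrus advances.
Round 4: Cirrus vs Flux — 2–9, Flux advances.
Round 5: Flux vs Aero — 5–6, Aero advances.
The agenda winner is Aero.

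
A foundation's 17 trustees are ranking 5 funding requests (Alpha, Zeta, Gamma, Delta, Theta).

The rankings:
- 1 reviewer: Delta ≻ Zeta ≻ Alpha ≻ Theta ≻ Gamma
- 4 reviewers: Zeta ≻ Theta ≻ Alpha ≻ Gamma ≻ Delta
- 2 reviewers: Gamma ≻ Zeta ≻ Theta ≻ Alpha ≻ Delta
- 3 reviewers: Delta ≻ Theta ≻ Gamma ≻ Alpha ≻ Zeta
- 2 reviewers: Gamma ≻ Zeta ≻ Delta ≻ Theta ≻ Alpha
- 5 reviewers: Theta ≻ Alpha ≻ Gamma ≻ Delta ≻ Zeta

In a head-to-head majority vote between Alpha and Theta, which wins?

Theta

Ballots ranking Alpha above Theta: 1.
Ballots ranking Theta above Alpha: 17 − 1 = 16.
Theta wins the head-to-head 16–1.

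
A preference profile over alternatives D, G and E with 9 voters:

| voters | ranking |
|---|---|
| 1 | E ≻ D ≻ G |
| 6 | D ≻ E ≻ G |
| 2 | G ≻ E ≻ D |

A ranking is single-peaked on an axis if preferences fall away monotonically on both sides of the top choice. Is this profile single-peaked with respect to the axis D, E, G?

Axis positions: D=1, E=2, G=3.
Ballot type 1 (peak E at position 2): ranking walks positions 2-1-3, expanding outward from the peak — single-peaked.
Ballot type 2 (peak D at position 1): ranking walks positions 1-2-3, expanding outward from the peak — single-peaked.
Ballot type 3 (peak G at position 3): ranking walks positions 3-2-1, expanding outward from the peak — single-peaked.
Every ranking is single-peaked on this axis.

yes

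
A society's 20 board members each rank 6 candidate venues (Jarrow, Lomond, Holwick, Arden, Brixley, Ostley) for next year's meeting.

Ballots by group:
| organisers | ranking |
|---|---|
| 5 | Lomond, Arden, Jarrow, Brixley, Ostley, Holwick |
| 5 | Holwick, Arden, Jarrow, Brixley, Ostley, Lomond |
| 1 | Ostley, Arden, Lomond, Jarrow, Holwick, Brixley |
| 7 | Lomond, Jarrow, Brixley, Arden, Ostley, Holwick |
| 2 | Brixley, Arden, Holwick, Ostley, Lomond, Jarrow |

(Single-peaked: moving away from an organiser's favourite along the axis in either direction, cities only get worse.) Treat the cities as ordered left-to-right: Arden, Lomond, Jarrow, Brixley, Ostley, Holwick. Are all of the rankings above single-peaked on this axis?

no

Axis positions: Arden=1, Lomond=2, Jarrow=3, Brixley=4, Ostley=5, Holwick=6.
Group 1 (peak Lomond at position 2): ranking walks positions 2-1-3-4-5-6, expanding outward from the peak — single-peaked.
Group 2: ranking walks positions 6-1-3-4-5-2; Arden is ranked above Ostley even though Ostley lies between Arden and the peak Holwick on the axis — preferences dip and rise again. Not single-peaked.
Group 3: ranking walks positions 5-1-2-3-6-4; Arden is ranked above Brixley even though Brixley lies between Arden and the peak Ostley on the axis — preferences dip and rise again. Not single-peaked.
Group 4 (peak Lomond at position 2): ranking walks positions 2-3-4-1-5-6, expanding outward from the peak — single-peaked.
Group 5: ranking walks positions 4-1-6-5-2-3; Arden is ranked above Jarrow even though Jarrow lies between Arden and the peak Brixley on the axis — preferences dip and rise again. Not single-peaked.
Group 2 violates single-peakedness, so the profile is not single-peaked on this axis.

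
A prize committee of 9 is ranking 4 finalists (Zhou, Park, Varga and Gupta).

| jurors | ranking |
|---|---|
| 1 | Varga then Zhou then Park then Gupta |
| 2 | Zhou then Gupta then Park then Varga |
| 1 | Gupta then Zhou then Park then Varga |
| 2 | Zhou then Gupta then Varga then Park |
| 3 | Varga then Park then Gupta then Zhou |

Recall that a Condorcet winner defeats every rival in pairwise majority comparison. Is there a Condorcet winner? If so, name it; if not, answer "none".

Zhou

Head-to-head results (9 jurors):
Zhou vs Park: Zhou is ranked higher on 1+2+1+2 = 6 ballots, Park on 3. Zhou wins 6–3.
Zhou vs Varga: 5 to 4, Zhou.
Zhou vs Gupta: Zhou preferred on 1+2+2 = 5 ballots; Zhou wins 5–4.
Park vs Varga: 2+1 = 3 for Park, 6 for Varga — Varga by 6–3.
Park vs Gupta: Park is ranked higher on 1+3 = 4 ballots, Gupta on 5. Gupta wins 5–4.
Varga vs Gupta: 1+3 = 4 for Varga, 5 for Gupta — Gupta by 5–4.
Only Zhou has no losses; Zhou is the Condorcet winner.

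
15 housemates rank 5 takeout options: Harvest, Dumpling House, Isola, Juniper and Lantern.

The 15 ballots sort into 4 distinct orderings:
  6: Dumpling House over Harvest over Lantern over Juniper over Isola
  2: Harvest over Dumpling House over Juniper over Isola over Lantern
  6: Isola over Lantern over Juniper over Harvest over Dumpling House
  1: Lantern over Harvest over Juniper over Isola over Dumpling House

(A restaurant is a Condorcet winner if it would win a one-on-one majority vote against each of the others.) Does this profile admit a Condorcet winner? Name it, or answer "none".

Harvest

Check each pair by majority over 15 ballots:
Harvest vs Dumpling House: 9 to 6, Harvest.
Harvest vs Isola: Harvest preferred on 6+2+1 = 9 ballots; Harvest wins 9–6.
Harvest vs Juniper: Harvest preferred on 6+2+1 = 9 ballots; Harvest wins 9–6.
Harvest vs Lantern: Harvest is ranked higher on 6+2 = 8 ballots, Lantern on 7. Harvest wins 8–7.
Dumpling House vs Isola: 6+2 = 8 for Dumpling House, 7 for Isola — Dumpling House by 8–7.
Dumpling House vs Juniper: Dumpling House is ranked higher on 6+2 = 8 ballots, Juniper on 7. Dumpling House wins 8–7.
Dumpling House vs Lantern: Dumpling House preferred on 6+2 = 8 ballots; Dumpling House wins 8–7.
Isola vs Juniper: 6 to 9, Juniper.
Isola vs Lantern: Isola is ranked higher on 2+6 = 8 ballots, Lantern on 7. Isola wins 8–7.
Juniper vs Lantern: Juniper is ranked higher on 2 ballots, Lantern on 13. Lantern wins 13–2.
Only Harvest has no losses; Harvest is the Condorcet winner.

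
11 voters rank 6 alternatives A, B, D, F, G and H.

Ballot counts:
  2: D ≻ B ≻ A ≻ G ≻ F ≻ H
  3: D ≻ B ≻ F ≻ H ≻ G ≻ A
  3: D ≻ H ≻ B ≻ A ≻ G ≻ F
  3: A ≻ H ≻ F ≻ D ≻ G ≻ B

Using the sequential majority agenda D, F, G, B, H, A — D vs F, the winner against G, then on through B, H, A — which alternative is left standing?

Round 1: D vs F — 8–3, D advances.
Round 2: D vs G — 11–0, D advances.
Round 3: D vs B — 11–0, D advances.
Round 4: D vs H — 8–3, D advances.
Round 5: D vs A — 8–3, D advances.
D survives the agenda.

D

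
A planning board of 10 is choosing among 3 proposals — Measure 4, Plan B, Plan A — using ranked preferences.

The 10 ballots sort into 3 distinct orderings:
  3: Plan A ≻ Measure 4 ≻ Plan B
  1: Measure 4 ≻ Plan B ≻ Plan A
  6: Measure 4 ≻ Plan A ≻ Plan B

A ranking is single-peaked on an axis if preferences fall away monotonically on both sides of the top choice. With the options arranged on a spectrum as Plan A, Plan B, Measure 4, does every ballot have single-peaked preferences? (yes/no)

no

Axis positions: Plan A=1, Plan B=2, Measure 4=3.
Bloc 1: ranking walks positions 1-3-2; Measure 4 is ranked above Plan B even though Plan B lies between Measure 4 and the peak Plan A on the axis — preferences dip and rise again. Not single-peaked.
Bloc 2 (peak Measure 4 at position 3): ranking walks positions 3-2-1, expanding outward from the peak — single-peaked.
Bloc 3: ranking walks positions 3-1-2; Plan A is ranked above Plan B even though Plan B lies between Plan A and the peak Measure 4 on the axis — preferences dip and rise again. Not single-peaked.
Bloc 1 violates single-peakedness, so the profile is not single-peaked on this axis.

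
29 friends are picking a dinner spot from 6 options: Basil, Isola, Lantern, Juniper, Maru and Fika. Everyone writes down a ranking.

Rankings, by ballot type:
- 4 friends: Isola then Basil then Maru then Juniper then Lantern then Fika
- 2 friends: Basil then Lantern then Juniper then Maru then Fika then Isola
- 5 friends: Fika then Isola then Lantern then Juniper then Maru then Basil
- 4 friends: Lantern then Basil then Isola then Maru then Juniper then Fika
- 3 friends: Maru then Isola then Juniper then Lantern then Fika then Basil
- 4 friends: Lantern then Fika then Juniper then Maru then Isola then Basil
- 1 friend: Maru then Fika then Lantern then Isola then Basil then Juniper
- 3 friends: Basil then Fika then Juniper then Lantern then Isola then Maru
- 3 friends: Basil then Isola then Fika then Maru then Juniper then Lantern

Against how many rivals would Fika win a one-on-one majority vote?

3

Fika against each rival (29 friends):
Fika vs Basil: Fika is ranked higher on 5+3+4+1 = 13 ballots, Basil on 16. Basil wins 16–13.
Fika vs Isola: Fika preferred on 2+5+4+1+3 = 15 ballots; Fika wins 15–14.
Fika vs Lantern: Lantern, 17–12.
Fika vs Juniper: 16 to 13, Fika.
Fika vs Maru: Fika wins 15–14.
Fika beats Isola, Juniper, Maru; loses to Basil, Lantern — 3 pairwise wins.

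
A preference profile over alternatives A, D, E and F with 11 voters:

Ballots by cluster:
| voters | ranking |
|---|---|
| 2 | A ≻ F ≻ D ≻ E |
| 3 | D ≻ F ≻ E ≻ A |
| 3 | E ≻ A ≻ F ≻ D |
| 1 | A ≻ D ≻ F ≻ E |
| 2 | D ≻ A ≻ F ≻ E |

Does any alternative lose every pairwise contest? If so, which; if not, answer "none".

Pairwise majorities:
A vs D: 6 to 5, A.
A vs E: E wins 6–5.
A vs F: 8 to 3, A.
D vs E: D wins 8–3.
D vs F: D, 6–5.
E vs F: 3 for E, 8 for F — F by 8–3.
No alternative is winless: A beats D; D beats E; E beats A; F beats E. There is no Condorcet loser.

none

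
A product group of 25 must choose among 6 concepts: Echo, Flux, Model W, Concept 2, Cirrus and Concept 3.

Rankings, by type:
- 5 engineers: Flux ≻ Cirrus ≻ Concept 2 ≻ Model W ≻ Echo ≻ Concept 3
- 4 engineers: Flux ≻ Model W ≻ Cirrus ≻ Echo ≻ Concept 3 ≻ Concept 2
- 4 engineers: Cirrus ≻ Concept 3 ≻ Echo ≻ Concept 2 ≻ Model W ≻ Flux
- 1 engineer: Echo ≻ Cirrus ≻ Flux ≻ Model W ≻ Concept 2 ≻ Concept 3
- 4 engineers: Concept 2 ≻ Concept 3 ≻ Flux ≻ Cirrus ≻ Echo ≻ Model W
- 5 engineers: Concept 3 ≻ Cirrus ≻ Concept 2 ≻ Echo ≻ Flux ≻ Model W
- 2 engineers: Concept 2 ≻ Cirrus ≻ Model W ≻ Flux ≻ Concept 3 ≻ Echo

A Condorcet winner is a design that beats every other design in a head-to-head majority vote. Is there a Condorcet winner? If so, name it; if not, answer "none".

none

Head-to-head results (25 engineers):
Echo vs Flux: Echo is ranked higher on 4+1+5 = 10 ballots, Flux on 15. Flux wins 15–10.
Echo vs Model W: Echo preferred on 4+1+4+5 = 14 ballots; Echo wins 14–11.
Echo vs Concept 2: Echo preferred on 4+4+1 = 9 ballots; Concept 2 wins 16–9.
Echo vs Cirrus: 1 for Echo, 24 for Cirrus — Cirrus by 24–1.
Echo vs Concept 3: Echo preferred on 5+4+1 = 10 ballots; Concept 3 wins 15–10.
Flux vs Model W: Flux preferred on 5+4+1+4+5 = 19 ballots; Flux wins 19–6.
Flux vs Concept 2: 10 to 15, Concept 2.
Flux vs Cirrus: Flux preferred on 5+4+4 = 13 ballots; Flux wins 13–12.
Flux vs Concept 3: Flux is ranked higher on 5+4+1+2 = 12 ballots, Concept 3 on 13. Concept 3 wins 13–12.
Model W vs Concept 2: Model W is ranked higher on 4+1 = 5 ballots, Concept 2 on 20. Concept 2 wins 20–5.
Model W vs Cirrus: 4 for Model W, 21 for Cirrus — Cirrus by 21–4.
Model W vs Concept 3: 12 to 13, Concept 3.
Concept 2 vs Cirrus: Concept 2 preferred on 4+2 = 6 ballots; Cirrus wins 19–6.
Concept 2 vs Concept 3: Concept 2 is ranked higher on 5+1+4+2 = 12 ballots, Concept 3 on 13. Concept 3 wins 13–12.
Cirrus vs Concept 3: Cirrus is ranked higher on 5+4+4+1+2 = 16 ballots, Concept 3 on 9. Cirrus wins 16–9.
Each design drops at least one matchup (Echo loses to Flux; Flux loses to Concept 2; Model W loses to Echo; Concept 2 loses to Cirrus; Cirrus loses to Flux; Concept 3 loses to Cirrus); the cycle Flux → Cirrus → Concept 2 → Flux rules out a Condorcet winner.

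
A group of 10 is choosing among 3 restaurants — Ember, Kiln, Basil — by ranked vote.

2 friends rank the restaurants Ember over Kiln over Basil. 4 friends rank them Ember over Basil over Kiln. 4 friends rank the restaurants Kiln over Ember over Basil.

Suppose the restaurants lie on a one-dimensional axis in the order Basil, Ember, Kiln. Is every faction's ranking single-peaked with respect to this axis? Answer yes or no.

Axis positions: Basil=1, Ember=2, Kiln=3.
Faction 1 (peak Ember at position 2): ranking walks positions 2-3-1, expanding outward from the peak — single-peaked.
Faction 2 (peak Ember at position 2): ranking walks positions 2-1-3, expanding outward from the peak — single-peaked.
Faction 3 (peak Kiln at position 3): ranking walks positions 3-2-1, expanding outward from the peak — single-peaked.
Every ranking is single-peaked on this axis.

yes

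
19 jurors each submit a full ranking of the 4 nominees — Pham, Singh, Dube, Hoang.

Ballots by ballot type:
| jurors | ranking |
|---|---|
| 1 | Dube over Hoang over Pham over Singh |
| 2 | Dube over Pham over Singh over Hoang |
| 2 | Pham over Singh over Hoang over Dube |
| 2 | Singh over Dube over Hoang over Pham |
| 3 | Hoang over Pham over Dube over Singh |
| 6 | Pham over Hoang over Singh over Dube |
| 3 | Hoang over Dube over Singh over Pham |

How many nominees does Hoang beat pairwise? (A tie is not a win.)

Hoang against each rival (19 jurors):
Hoang vs Pham: Hoang is ranked higher on 1+2+3+3 = 9 ballots, Pham on 10. Pham wins 10–9.
Hoang vs Singh: Hoang is ranked higher on 1+3+6+3 = 13 ballots, Singh on 6. Hoang wins 13–6.
Hoang vs Dube: Hoang preferred on 2+3+6+3 = 14 ballots; Hoang wins 14–5.
Hoang beats Singh, Dube; loses to Pham — 2 pairwise wins.

2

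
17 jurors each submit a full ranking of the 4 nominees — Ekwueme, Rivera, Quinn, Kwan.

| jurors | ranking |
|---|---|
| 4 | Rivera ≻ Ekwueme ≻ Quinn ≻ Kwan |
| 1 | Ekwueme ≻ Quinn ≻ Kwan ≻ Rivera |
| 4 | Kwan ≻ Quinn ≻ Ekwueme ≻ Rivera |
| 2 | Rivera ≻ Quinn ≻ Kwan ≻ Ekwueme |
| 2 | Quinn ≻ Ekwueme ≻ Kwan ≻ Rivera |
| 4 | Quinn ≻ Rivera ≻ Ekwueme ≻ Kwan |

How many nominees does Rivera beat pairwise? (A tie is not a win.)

2

Rivera against each rival (17 jurors):
Rivera vs Ekwueme: Rivera wins 10–7.
Rivera vs Quinn: Rivera preferred on 4+2 = 6 ballots; Quinn wins 11–6.
Rivera vs Kwan: 4+2+4 = 10 for Rivera, 7 for Kwan — Rivera by 10–7.
Rivera beats Ekwueme, Kwan; loses to Quinn — 2 pairwise wins.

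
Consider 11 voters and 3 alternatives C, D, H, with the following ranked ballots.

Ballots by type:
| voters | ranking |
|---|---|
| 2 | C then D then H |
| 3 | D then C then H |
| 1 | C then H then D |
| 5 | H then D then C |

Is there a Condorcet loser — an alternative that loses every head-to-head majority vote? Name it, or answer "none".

Head-to-head results (11 voters):
C–D: D 8–3.
C vs H: C preferred on 2+3+1 = 6 ballots; C wins 6–5.
D vs H: D preferred on 2+3 = 5 ballots; H wins 6–5.
No alternative is winless: C beats H; D beats C; H beats D. There is no Condorcet loser.

none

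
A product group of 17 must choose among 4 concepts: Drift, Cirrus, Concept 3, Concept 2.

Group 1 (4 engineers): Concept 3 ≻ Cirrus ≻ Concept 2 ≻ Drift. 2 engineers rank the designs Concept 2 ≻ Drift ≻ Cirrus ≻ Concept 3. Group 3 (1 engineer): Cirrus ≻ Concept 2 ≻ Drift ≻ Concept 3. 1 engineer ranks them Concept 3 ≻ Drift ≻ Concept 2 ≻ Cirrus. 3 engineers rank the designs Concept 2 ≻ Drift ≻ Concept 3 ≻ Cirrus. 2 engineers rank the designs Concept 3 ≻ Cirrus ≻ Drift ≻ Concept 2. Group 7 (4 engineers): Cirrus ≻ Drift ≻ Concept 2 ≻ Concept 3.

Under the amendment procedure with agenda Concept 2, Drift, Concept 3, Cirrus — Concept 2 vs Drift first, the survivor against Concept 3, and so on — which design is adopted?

Round 1: Concept 2 vs Drift — 10–7, Concept 2 advances.
Round 2: Concept 2 vs Concept 3 — 10–7, Concept 2 advances.
Round 3: Concept 2 vs Cirrus — 6–11, Cirrus advances.
The agenda winner is Cirrus.

Cirrus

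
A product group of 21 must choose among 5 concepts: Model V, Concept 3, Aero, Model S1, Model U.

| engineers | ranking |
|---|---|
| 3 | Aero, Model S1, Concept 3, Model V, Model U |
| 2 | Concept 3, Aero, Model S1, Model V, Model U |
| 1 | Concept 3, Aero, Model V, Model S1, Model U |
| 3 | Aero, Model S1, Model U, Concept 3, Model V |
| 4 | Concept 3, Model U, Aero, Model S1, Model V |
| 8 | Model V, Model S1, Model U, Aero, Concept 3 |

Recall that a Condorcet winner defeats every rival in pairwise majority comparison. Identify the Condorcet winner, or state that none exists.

none

Pairwise majorities:
Model V vs Concept 3: Model V is ranked higher on 8 ballots, Concept 3 on 13. Concept 3 wins 13–8.
Model V vs Aero: Model V is ranked higher on 8 ballots, Aero on 13. Aero wins 13–8.
Model V vs Model S1: 9 to 12, Model S1.
Model V vs Model U: Model V is ranked higher on 3+2+1+8 = 14 ballots, Model U on 7. Model V wins 14–7.
Concept 3 vs Aero: Concept 3 preferred on 2+1+4 = 7 ballots; Aero wins 14–7.
Concept 3 vs Model S1: Concept 3 is ranked higher on 2+1+4 = 7 ballots, Model S1 on 14. Model S1 wins 14–7.
Concept 3 vs Model U: Concept 3 preferred on 3+2+1+4 = 10 ballots; Model U wins 11–10.
Aero vs Model S1: 13 to 8, Aero.
Aero vs Model U: Aero preferred on 3+2+1+3 = 9 ballots; Model U wins 12–9.
Model S1 vs Model U: Model S1 preferred on 3+2+1+3+8 = 17 ballots; Model S1 wins 17–4.
Each design drops at least one matchup (Model V loses to Concept 3; Concept 3 loses to Aero; Aero loses to Model U; Model S1 loses to Aero; Model U loses to Model V); the cycle Model V > Model U > Concept 3 > Model V rules out a Condorcet winner.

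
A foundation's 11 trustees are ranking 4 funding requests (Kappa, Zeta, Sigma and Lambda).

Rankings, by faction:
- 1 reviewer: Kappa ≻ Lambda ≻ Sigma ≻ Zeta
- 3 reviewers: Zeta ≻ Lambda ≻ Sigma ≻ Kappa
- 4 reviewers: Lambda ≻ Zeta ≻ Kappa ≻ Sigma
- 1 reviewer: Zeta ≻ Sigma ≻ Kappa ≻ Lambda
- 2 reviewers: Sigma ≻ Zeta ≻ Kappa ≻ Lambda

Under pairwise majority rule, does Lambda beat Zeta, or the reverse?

Ballots ranking Lambda above Zeta: 1 + 4 = 5.
Ballots ranking Zeta above Lambda: 11 − 5 = 6.
Zeta wins the head-to-head 6–5.

Zeta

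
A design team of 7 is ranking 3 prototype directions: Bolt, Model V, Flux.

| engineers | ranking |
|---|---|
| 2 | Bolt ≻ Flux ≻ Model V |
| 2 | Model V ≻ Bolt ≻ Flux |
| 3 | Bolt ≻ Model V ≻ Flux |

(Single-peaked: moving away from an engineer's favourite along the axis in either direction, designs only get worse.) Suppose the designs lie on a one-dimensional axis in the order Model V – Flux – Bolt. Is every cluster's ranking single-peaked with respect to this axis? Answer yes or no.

Axis positions: Model V=1, Flux=2, Bolt=3.
Cluster 1 (peak Bolt at position 3): ranking walks positions 3-2-1, expanding outward from the peak — single-peaked.
Cluster 2: ranking walks positions 1-3-2; Bolt is ranked above Flux even though Flux lies between Bolt and the peak Model V on the axis — preferences dip and rise again. Not single-peaked.
Cluster 3: ranking walks positions 3-1-2; Model V is ranked above Flux even though Flux lies between Model V and the peak Bolt on the axis — preferences dip and rise again. Not single-peaked.
Cluster 2 violates single-peakedness, so the profile is not single-peaked on this axis.

no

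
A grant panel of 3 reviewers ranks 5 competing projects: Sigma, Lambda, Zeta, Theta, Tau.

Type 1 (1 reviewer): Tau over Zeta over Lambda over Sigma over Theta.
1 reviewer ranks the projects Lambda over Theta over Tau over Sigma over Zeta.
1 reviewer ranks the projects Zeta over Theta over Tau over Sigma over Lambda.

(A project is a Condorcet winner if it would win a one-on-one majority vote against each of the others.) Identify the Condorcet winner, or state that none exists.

Check each pair by majority over 3 ballots:
Sigma vs Lambda: Lambda wins 2–1.
Sigma vs Zeta: Zeta wins 2–1.
Sigma vs Theta: Theta, 2–1.
Sigma vs Tau: Sigma preferred on 0 ballots; Tau wins 3–0.
Lambda–Zeta: Zeta 2–1.
Lambda vs Theta: Lambda wins 2–1.
Lambda vs Tau: Tau wins 2–1.
Zeta–Theta: Zeta 2–1.
Zeta–Tau: Tau 2–1.
Theta vs Tau: 1+1 = 2 for Theta, 1 for Tau — Theta by 2–1.
No project is unbeaten: Sigma loses to Lambda; Lambda loses to Zeta; Zeta loses to Tau; Theta loses to Lambda; Tau loses to Theta. In particular Lambda → Theta → Tau → Lambda is a majority cycle — no Condorcet winner exists.

none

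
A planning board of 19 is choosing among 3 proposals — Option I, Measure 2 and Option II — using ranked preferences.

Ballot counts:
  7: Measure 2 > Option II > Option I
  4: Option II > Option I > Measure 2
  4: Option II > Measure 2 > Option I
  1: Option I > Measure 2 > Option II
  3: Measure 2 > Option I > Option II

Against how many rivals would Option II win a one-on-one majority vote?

1

Option II against each rival (19 council members):
Option II vs Option I: 7+4+4 = 15 for Option II, 4 for Option I — Option II by 15–4.
Option II vs Measure 2: 4+4 = 8 for Option II, 11 for Measure 2 — Measure 2 by 11–8.
Option II beats Option I; loses to Measure 2 — 1 pairwise win.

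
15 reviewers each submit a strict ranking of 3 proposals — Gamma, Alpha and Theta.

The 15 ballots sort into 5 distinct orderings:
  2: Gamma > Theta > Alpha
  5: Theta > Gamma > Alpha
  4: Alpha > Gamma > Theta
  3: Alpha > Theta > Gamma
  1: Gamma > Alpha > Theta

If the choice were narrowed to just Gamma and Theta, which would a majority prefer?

Ballots ranking Gamma above Theta: 2 + 4 + 1 = 7.
Ballots ranking Theta above Gamma: 15 − 7 = 8.
Theta wins the head-to-head 8–7.

Theta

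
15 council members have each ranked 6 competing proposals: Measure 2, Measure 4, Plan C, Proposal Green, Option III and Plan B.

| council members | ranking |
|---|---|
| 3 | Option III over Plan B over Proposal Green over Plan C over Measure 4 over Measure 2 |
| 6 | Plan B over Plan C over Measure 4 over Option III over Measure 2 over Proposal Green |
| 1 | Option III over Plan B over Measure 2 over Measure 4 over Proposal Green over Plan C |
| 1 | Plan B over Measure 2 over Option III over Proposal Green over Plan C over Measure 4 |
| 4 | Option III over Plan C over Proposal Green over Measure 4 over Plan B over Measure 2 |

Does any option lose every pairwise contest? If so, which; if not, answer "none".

none

Pairwise majorities:
Measure 2 vs Measure 4: 2 to 13, Measure 4.
Measure 2 vs Plan C: Measure 2 is ranked higher on 1+1 = 2 ballots, Plan C on 13. Plan C wins 13–2.
Measure 2–Proposal Green: Measure 2 8–7.
Measure 2 vs Option III: Option III, 14–1.
Measure 2 vs Plan B: Plan B wins 15–0.
Measure 4 vs Plan C: Plan C, 14–1.
Measure 4 vs Proposal Green: Measure 4 is ranked higher on 6+1 = 7 ballots, Proposal Green on 8. Proposal Green wins 8–7.
Measure 4 vs Option III: Measure 4 preferred on 6 ballots; Option III wins 9–6.
Measure 4–Plan B: Plan B 11–4.
Plan C vs Proposal Green: Plan C wins 10–5.
Plan C vs Option III: Plan C is ranked higher on 6 ballots, Option III on 9. Option III wins 9–6.
Plan C vs Plan B: Plan C is ranked higher on 4 ballots, Plan B on 11. Plan B wins 11–4.
Proposal Green vs Option III: 0 for Proposal Green, 15 for Option III — Option III by 15–0.
Proposal Green vs Plan B: Plan B, 11–4.
Option III vs Plan B: Option III, 8–7.
Every option wins at least one matchup (Measure 2 beats Proposal Green; Measure 4 beats Measure 2; Plan C beats Measure 2; Proposal Green beats Measure 4; Option III beats Measure 2; Plan B beats Measure 2), so there is no Condorcet loser.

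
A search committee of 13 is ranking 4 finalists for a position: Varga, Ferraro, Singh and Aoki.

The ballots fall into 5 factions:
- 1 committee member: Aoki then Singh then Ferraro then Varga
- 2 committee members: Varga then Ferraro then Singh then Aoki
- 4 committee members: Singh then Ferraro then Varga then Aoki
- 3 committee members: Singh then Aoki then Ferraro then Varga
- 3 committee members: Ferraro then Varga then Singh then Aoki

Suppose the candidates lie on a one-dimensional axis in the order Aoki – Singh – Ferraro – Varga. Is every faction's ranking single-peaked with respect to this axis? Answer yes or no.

Axis positions: Aoki=1, Singh=2, Ferraro=3, Varga=4.
Faction 1 (peak Aoki at position 1): ranking walks positions 1-2-3-4, expanding outward from the peak — single-peaked.
Faction 2 (peak Varga at position 4): ranking walks positions 4-3-2-1, expanding outward from the peak — single-peaked.
Faction 3 (peak Singh at position 2): ranking walks positions 2-3-4-1, expanding outward from the peak — single-peaked.
Faction 4 (peak Singh at position 2): ranking walks positions 2-1-3-4, expanding outward from the peak — single-peaked.
Faction 5 (peak Ferraro at position 3): ranking walks positions 3-4-2-1, expanding outward from the peak — single-peaked.
Every ranking is single-peaked on this axis.

yes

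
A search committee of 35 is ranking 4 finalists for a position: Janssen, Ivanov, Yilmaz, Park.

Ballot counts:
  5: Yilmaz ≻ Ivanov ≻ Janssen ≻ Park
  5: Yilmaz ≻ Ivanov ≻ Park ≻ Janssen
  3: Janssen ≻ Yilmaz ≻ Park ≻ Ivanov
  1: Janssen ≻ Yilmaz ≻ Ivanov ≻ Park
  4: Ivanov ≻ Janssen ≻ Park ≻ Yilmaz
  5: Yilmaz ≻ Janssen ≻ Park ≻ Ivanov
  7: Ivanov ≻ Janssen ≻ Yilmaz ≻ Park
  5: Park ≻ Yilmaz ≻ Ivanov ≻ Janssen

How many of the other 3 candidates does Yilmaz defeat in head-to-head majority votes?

3

Yilmaz against each rival (35 committee members):
Yilmaz vs Janssen: Yilmaz wins 20–15.
Yilmaz vs Ivanov: Yilmaz, 24–11.
Yilmaz vs Park: Yilmaz preferred on 5+5+3+1+5+7 = 26 ballots; Yilmaz wins 26–9.
Yilmaz beats Janssen, Ivanov, Park — 3 pairwise wins.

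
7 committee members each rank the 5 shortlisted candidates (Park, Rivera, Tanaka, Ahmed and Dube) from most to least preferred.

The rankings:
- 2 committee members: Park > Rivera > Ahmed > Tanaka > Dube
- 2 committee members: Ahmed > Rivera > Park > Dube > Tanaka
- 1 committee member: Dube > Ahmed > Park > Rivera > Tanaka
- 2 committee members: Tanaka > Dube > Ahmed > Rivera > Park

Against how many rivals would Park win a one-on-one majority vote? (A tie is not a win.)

Park against each rival (7 committee members):
Park vs Rivera: 2+1 = 3 for Park, 4 for Rivera — Rivera by 4–3.
Park vs Tanaka: Park wins 5–2.
Park vs Ahmed: 2 to 5, Ahmed.
Park–Dube: Park 4–3.
Park beats Tanaka, Dube; loses to Rivera, Ahmed — 2 pairwise wins.

2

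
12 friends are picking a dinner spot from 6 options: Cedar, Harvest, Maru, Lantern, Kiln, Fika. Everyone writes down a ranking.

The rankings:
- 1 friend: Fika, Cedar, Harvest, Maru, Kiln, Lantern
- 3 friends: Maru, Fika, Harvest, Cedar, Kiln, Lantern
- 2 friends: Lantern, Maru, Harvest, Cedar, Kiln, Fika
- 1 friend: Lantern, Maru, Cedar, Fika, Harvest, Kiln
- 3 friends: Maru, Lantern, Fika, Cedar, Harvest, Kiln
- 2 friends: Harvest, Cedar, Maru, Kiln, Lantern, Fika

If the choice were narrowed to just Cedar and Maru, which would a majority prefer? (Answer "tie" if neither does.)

Ballots ranking Cedar above Maru: 1 + 2 = 3.
Ballots ranking Maru above Cedar: 12 − 3 = 9.
Maru wins the head-to-head 9–3.

Maru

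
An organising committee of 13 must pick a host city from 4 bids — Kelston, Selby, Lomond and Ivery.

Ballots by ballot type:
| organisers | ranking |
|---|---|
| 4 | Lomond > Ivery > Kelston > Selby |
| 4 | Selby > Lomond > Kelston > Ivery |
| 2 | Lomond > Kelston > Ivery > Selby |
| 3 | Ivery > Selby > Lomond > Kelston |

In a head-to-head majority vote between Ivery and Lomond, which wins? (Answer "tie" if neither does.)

Ballots ranking Ivery above Lomond: 3.
Ballots ranking Lomond above Ivery: 13 − 3 = 10.
Lomond wins the head-to-head 10–3.

Lomond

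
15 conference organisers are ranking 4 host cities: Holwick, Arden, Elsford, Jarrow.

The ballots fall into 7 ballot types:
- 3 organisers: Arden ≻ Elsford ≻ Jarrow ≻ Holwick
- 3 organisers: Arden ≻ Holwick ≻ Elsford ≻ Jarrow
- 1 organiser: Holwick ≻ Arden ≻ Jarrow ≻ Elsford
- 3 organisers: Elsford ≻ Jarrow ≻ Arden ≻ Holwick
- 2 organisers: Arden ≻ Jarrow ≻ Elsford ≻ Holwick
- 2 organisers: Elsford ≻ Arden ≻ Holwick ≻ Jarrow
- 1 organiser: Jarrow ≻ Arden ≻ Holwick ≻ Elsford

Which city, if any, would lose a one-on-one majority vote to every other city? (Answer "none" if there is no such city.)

Head-to-head results (15 organisers):
Holwick vs Arden: Arden wins 14–1.
Holwick vs Elsford: Elsford wins 10–5.
Holwick–Jarrow: Jarrow 9–6.
Arden vs Elsford: Arden, 10–5.
Arden vs Jarrow: Arden, 11–4.
Elsford vs Jarrow: Elsford, 11–4.
Holwick loses to every other city — it is the Condorcet loser.

Holwick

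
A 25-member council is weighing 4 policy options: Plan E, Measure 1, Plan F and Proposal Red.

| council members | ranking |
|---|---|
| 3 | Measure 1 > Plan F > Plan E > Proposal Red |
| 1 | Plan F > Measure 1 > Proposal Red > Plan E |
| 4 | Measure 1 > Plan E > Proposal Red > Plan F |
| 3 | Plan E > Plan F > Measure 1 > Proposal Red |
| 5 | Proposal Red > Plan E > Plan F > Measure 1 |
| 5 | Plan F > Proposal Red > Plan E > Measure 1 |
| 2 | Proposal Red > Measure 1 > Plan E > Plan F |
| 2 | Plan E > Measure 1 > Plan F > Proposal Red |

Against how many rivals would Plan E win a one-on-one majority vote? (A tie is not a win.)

2

Plan E against each rival (25 council members):
Plan E–Measure 1: Plan E 15–10.
Plan E vs Plan F: Plan E is ranked higher on 4+3+5+2+2 = 16 ballots, Plan F on 9. Plan E wins 16–9.
Plan E vs Proposal Red: 12 to 13, Proposal Red.
Plan E beats Measure 1, Plan F; loses to Proposal Red — 2 pairwise wins.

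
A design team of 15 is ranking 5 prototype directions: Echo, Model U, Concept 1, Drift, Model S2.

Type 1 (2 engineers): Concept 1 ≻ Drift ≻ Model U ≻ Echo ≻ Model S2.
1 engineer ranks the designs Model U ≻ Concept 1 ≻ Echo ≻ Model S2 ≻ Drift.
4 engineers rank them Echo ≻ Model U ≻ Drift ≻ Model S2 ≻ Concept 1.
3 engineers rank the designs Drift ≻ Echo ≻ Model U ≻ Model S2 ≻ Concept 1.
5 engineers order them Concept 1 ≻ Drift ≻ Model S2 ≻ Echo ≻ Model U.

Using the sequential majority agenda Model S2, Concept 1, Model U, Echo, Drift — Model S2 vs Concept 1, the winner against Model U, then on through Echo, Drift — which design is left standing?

Round 1: Model S2 vs Concept 1 — 7–8, Concept 1 advances.
Round 2: Concept 1 vs Model U — 7–8, Model U advances.
Round 3: Model U vs Echo — 3–12, Echo advances.
Round 4: Echo vs Drift — 5–10, Drift advances.
Drift survives the agenda.

Drift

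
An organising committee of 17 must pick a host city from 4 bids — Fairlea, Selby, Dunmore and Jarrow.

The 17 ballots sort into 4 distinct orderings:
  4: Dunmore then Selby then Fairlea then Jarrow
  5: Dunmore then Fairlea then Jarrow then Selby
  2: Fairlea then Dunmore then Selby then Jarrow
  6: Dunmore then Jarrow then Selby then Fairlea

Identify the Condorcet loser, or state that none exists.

Pairwise majorities:
Fairlea vs Selby: Selby wins 10–7.
Fairlea vs Dunmore: Dunmore wins 15–2.
Fairlea–Jarrow: Fairlea 11–6.
Selby vs Dunmore: Dunmore wins 17–0.
Selby vs Jarrow: Jarrow wins 11–6.
Dunmore vs Jarrow: Dunmore wins 17–0.
No city is winless: Fairlea beats Jarrow; Selby beats Fairlea; Dunmore beats Fairlea; Jarrow beats Selby. There is no Condorcet loser.

none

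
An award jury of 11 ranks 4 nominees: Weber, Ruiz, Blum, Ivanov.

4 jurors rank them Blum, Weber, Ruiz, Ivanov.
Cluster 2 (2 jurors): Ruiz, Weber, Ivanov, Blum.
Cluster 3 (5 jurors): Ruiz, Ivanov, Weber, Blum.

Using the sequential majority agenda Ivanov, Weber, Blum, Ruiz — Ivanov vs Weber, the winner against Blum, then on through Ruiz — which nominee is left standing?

Ruiz

Round 1: Ivanov vs Weber — 5–6, Weber advances.
Round 2: Weber vs Blum — 7–4, Weber advances.
Round 3: Weber vs Ruiz — 4–7, Ruiz advances.
The agenda winner is Ruiz.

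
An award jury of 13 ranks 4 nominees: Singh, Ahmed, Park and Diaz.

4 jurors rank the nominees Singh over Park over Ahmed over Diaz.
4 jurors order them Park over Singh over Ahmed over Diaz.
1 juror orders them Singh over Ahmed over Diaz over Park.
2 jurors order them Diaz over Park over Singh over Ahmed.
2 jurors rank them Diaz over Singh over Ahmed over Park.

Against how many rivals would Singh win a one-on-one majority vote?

Singh against each rival (13 jurors):
Singh vs Ahmed: Singh is ranked higher on 4+4+1+2+2 = 13 ballots, Ahmed on 0. Singh wins 13–0.
Singh–Park: Singh 7–6.
Singh vs Diaz: Singh, 9–4.
Singh beats Ahmed, Park, Diaz — 3 pairwise wins.

3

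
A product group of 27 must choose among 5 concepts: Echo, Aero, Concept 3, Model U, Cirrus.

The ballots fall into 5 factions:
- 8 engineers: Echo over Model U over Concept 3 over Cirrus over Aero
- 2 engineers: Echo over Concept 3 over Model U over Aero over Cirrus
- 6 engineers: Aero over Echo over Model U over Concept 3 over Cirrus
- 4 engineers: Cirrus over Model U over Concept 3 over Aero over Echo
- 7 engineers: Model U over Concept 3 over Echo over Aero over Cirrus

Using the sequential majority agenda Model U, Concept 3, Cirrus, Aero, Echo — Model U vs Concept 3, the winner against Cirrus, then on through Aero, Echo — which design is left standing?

Round 1: Model U vs Concept 3 — 25–2, Model U advances.
Round 2: Model U vs Cirrus — 23–4, Model U advances.
Round 3: Model U vs Aero — 21–6, Model U advances.
Round 4: Model U vs Echo — 11–16, Echo advances.
Echo survives the agenda.

Echo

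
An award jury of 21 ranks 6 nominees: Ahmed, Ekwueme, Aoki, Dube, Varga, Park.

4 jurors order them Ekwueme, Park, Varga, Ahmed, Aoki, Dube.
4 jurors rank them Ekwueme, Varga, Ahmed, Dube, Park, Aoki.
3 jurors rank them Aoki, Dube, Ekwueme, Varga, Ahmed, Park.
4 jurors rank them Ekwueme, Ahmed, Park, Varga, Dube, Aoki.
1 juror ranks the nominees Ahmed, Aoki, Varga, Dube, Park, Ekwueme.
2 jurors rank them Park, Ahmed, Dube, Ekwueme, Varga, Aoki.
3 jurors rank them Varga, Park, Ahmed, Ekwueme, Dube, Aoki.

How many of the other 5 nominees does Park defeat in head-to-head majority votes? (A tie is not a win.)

2

Park against each rival (21 jurors):
Park vs Ahmed: Park preferred on 4+2+3 = 9 ballots; Ahmed wins 12–9.
Park vs Ekwueme: Park preferred on 1+2+3 = 6 ballots; Ekwueme wins 15–6.
Park vs Aoki: Park is ranked higher on 4+4+4+2+3 = 17 ballots, Aoki on 4. Park wins 17–4.
Park vs Dube: Park is ranked higher on 4+4+2+3 = 13 ballots, Dube on 8. Park wins 13–8.
Park vs Varga: Varga, 11–10.
Park beats Aoki, Dube; loses to Ahmed, Ekwueme, Varga — 2 pairwise wins.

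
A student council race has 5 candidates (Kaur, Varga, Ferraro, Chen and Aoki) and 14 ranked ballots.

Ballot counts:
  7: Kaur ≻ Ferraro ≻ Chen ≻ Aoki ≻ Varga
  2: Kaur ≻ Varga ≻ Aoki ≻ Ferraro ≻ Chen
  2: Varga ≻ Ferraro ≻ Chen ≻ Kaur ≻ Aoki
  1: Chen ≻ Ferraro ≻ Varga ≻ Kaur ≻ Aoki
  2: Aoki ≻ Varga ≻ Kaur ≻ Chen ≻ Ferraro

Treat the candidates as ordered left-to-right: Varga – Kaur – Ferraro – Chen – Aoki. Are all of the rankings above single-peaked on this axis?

no

Axis positions: Varga=1, Kaur=2, Ferraro=3, Chen=4, Aoki=5.
Cluster 1 (peak Kaur at position 2): ranking walks positions 2-3-4-5-1, expanding outward from the peak — single-peaked.
Cluster 2: ranking walks positions 2-1-5-3-4; Aoki is ranked above Ferraro even though Ferraro lies between Aoki and the peak Kaur on the axis — preferences dip and rise again. Not single-peaked.
Cluster 3: ranking walks positions 1-3-4-2-5; Ferraro is ranked above Kaur even though Kaur lies between Ferraro and the peak Varga on the axis — preferences dip and rise again. Not single-peaked.
Cluster 4: ranking walks positions 4-3-1-2-5; Varga is ranked above Kaur even though Kaur lies between Varga and the peak Chen on the axis — preferences dip and rise again. Not single-peaked.
Cluster 5: ranking walks positions 5-1-2-4-3; Varga is ranked above Chen even though Chen lies between Varga and the peak Aoki on the axis — preferences dip and rise again. Not single-peaked.
Cluster 2 violates single-peakedness, so the profile is not single-peaked on this axis.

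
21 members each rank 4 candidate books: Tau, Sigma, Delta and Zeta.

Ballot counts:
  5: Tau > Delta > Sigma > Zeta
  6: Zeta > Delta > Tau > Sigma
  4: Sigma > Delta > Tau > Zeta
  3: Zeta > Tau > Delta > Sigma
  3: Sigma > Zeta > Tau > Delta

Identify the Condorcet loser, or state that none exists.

Pairwise majorities:
Tau–Sigma: Tau 14–7.
Tau vs Delta: Tau wins 11–10.
Tau vs Zeta: Tau is ranked higher on 5+4 = 9 ballots, Zeta on 12. Zeta wins 12–9.
Sigma vs Delta: Delta wins 14–7.
Sigma vs Zeta: 12 to 9, Sigma.
Delta vs Zeta: Delta preferred on 5+4 = 9 ballots; Zeta wins 12–9.
Each book has at least one pairwise win (Tau beats Sigma; Sigma beats Zeta; Delta beats Sigma; Zeta beats Tau) — no Condorcet loser.

none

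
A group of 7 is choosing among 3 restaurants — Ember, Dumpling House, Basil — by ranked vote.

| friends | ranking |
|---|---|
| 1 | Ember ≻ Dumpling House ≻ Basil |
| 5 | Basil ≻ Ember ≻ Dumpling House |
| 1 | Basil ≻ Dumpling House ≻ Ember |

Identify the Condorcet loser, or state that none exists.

Pairwise majorities:
Ember–Dumpling House: Ember 6–1.
Ember–Basil: Basil 6–1.
Dumpling House vs Basil: 1 for Dumpling House, 6 for Basil — Basil by 6–1.
Dumpling House loses to every other restaurant — it is the Condorcet loser.

Dumpling House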